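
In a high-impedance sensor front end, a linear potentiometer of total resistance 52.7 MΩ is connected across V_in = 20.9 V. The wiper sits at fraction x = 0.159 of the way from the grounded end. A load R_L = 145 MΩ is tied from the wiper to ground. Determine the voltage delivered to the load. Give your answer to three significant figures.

V_out ≈ 3.17 V

The pot divides into 44.32 MΩ above the wiper and 8.379 MΩ below.
Lower segment in parallel with the load: 8.379 ‖ 145 = 7.922 MΩ.
V_out = 20.9 × 7.922/(44.32 + 7.922) = 3.169 V.
(Unloaded: V_out = x·V_in = 3.32 V.)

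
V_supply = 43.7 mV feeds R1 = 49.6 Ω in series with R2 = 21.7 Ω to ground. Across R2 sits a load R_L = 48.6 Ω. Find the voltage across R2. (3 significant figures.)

R2 ‖ R_L = (21.7 × 48.6)/(21.7 + 48.6) = 15.00 Ω.
Voltage divider with the loaded lower leg: V_out = 43.7 × 15.00/(49.6 + 15.00) = 43.7 × 0.2322 = 10.15 mV.

V_out ≈ 10.1 mV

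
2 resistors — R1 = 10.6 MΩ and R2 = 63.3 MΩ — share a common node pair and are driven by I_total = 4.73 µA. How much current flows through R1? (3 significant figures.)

For two parallel branches, I_k = I_total · (other R)/(sum of R).
I(R1) = 4.73 × 63.3/(10.6 + 63.3) = 4.73 × 0.8566 = 4.052 µA.

I ≈ 4.05 µA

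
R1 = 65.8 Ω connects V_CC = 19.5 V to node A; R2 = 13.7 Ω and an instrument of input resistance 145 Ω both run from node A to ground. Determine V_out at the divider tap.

V_out ≈ 3.12 V

The load sits in parallel with R2, giving an effective lower resistance R2' = R2·R_L/(R2+R_L) = 12.52 Ω.
Voltage divider with the loaded lower leg: V_out = 19.5 × 12.52/(65.8 + 12.52) = 19.5 × 0.1598 = 3.117 V.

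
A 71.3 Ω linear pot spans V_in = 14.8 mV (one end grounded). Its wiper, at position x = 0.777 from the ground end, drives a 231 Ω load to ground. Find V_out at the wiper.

V_out ≈ 10.9 mV

Lower segment x·R_p = 55.40 Ω; upper segment (1−x)·R_p = 15.90 Ω.
Lower segment in parallel with the load: 55.40 ‖ 231 = 44.68 Ω.
V_out = 14.8 × 44.68/(15.90 + 44.68) = 10.92 mV.
(Unloaded: V_out = x·V_in = 11.5 mV.)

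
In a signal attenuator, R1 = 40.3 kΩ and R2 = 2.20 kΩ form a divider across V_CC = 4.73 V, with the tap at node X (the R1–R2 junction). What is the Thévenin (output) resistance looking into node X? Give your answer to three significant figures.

R_th ≈ 2.09 kΩ

With V_CC suppressed (replaced by a short), R_th = R1 ‖ R2 = (40.30 × 2.20)/(40.30 + 2.20) = 2.086 kΩ.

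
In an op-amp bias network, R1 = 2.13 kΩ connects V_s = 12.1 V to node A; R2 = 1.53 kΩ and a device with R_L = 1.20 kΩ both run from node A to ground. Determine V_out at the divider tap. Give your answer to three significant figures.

R2 ‖ R_L = (1.53 × 1.20)/(1.53 + 1.20) = 0.6725 kΩ.
Then V_out = V_s · R2'/(R1 + R2') = 12.1 × 0.6725/2.803 = 2.904 V.

V_out ≈ 2.90 V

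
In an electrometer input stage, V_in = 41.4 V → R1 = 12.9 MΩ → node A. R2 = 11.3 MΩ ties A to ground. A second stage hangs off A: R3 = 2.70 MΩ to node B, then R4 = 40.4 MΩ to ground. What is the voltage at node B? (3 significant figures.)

V_B ≈ 15.9 V

Node A sees R2 in parallel with the series input of stage 2, R3 + R4 = 43.10 MΩ.
Effective lower resistance at A: R2 ‖ 43.10 = 8.953 MΩ.
So V_A = 41.4 × 0.4097 = 16.96 V.
Stage 2 is unloaded, so V_B = V_A · R4/(R3+R4) = 16.96 × 40.4/43.10 = 15.90 V.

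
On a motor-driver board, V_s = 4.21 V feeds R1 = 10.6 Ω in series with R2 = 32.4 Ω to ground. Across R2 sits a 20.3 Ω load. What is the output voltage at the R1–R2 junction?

R2 ‖ R_L = (32.4 × 20.3)/(32.4 + 20.3) = 12.48 Ω.
Now apply the divider: V_out = 4.21 × 0.5407 = 2.277 V.

V_out ≈ 2.28 V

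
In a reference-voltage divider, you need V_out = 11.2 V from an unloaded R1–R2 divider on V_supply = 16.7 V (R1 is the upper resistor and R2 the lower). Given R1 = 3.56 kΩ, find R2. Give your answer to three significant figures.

R2 ≈ 7.25 kΩ

Required fraction k = V_out/V_supply = 0.6707.
R2 = R1 · 0.6707/(1 − 0.6707) = 7.249 kΩ.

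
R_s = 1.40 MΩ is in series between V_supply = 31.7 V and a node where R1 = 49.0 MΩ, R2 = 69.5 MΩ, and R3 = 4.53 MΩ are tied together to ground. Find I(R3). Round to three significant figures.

Parallel bank: R_p = 1/(1/49.0 + 1/69.5 + 1/4.53) = 3.913 MΩ.
V_A by voltage divider: V_A = 31.7 × 3.913/(1.40 + 3.913) = 23.35 V.
I(R3) = V_A / R3 = 23.35/4.53 = 5.154 µA.

I ≈ 5.15 µA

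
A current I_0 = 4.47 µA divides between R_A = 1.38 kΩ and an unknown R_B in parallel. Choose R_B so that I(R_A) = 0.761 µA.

R_B ≈ 0.283 kΩ

The fraction through R_A equals R_B/(R_A+R_B).
With f = 0.1702, R_B = R_A · f/(1−f) = 1.38 × 0.2052 = 0.2831 kΩ.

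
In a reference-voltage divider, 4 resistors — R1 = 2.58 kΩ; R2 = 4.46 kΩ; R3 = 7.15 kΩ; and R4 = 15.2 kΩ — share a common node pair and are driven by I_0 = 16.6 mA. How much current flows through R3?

I ≈ 2.84 mA

ΣG = 1/2.58 + 1/4.46 + 1/7.15 + 1/15.2 = 0.8175.
By the current-divider rule, I = I_0 · G_k/ΣG = 16.6 × 0.1711 = 2.840 mA.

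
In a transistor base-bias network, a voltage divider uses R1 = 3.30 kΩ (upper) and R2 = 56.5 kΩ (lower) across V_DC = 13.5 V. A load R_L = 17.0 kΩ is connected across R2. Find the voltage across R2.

R2 ‖ R_L = (56.5 × 17.0)/(56.5 + 17.0) = 13.07 kΩ.
Then V_out = V_DC · R2'/(R1 + R2') = 13.5 × 13.07/16.37 = 10.78 V.

V_out ≈ 10.8 V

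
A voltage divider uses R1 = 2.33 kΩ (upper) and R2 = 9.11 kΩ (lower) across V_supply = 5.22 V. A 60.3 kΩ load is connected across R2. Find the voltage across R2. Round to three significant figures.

V_out ≈ 4.03 V

First combine the lower leg with the load: R2 ‖ R_L = 7.914 kΩ.
Now apply the divider: V_out = 5.22 × 0.7726 = 4.033 V.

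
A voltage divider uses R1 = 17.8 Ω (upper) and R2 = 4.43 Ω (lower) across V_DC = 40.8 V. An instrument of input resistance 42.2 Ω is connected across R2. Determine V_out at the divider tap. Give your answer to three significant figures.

First combine the lower leg with the load: R2 ‖ R_L = 4.009 Ω.
Voltage divider with the loaded lower leg: V_out = 40.8 × 4.009/(17.8 + 4.009) = 40.8 × 0.1838 = 7.500 V.

V_out ≈ 7.50 V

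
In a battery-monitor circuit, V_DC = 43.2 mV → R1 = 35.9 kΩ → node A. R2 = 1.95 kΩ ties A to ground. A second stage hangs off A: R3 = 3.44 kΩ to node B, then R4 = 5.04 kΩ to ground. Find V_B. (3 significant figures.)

Looking into the second stage from A: R3 + R4 = 8.480 kΩ appears in parallel with R2.
R2 ‖ (R3+R4) = 1.585 kΩ.
First divider: V_A = V_DC · 1.585/(35.9 + 1.585) = 1.827 mV.
Then the unloaded second divider: V_B = V_A × R4/(R3+R4) = 1.827 × 0.5943 = 1.086 mV.

V_B ≈ 1.09 mV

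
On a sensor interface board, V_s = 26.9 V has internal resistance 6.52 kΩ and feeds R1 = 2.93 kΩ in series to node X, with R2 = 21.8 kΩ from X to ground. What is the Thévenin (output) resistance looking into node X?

R_th ≈ 6.59 kΩ

R1' = 6.52 + 2.93 = 9.450 kΩ (source resistance + R1).
With V_s suppressed (replaced by a short), R_th = R1' ‖ R2 = (9.450 × 21.8)/(9.450 + 21.8) = 6.592 kΩ.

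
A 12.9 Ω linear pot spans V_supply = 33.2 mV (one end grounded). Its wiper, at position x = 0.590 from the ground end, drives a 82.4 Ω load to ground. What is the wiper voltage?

V_out ≈ 18.9 mV

Split the track: R_lower = x·R_p = 7.611 Ω, R_upper = (1−x)·R_p = 5.289 Ω.
Lower segment in parallel with the load: 7.611 ‖ 82.4 = 6.967 Ω.
V_out = 33.2 × 6.967/(5.289 + 6.967) = 18.87 mV.
(Unloaded: V_out = x·V_supply = 19.6 mV.)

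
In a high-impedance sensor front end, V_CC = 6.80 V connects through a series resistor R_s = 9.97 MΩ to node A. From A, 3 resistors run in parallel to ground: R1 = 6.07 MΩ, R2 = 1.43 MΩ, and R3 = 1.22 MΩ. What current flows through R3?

Parallel bank: R_p = 1/(1/6.07 + 1/1.43 + 1/1.22) = 0.5939 MΩ.
V_A by voltage divider: V_A = 6.80 × 0.5939/(9.97 + 0.5939) = 0.3823 V.
I(R3) = V_A / R3 = 0.3823/1.22 = 0.3134 µA.
(Check via current divider: I_total = 0.6437 µA; share G_k/ΣG = 0.4868 → same result.)

I ≈ 0.313 µA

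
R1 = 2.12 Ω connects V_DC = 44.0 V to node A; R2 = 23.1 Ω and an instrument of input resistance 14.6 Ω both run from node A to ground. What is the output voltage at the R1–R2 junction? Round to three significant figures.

V_out ≈ 35.6 V

The load sits in parallel with R2, giving an effective lower resistance R2' = R2·R_L/(R2+R_L) = 8.946 Ω.
Voltage divider with the loaded lower leg: V_out = 44.0 × 8.946/(2.12 + 8.946) = 44.0 × 0.8084 = 35.57 V.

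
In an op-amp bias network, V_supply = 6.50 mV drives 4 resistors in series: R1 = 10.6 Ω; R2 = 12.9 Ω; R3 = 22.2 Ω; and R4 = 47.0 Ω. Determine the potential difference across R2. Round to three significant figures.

V ≈ 0.905 mV

Series total: ΣR = 10.6 + 12.9 + 22.2 + 47.0 = 92.70 Ω.
Voltage divider: V = V_supply · (12.90 / 92.70) = 6.50 × 0.1392 = 0.9045 mV.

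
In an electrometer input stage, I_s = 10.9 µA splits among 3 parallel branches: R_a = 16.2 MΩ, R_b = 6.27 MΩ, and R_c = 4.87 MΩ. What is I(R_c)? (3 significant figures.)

I ≈ 5.25 µA

Total conductance ΣG = 1/16.2 + 1/6.27 + 1/4.87 = 0.4266 (units of 1/MΩ).
R_c takes the fraction G_k/ΣG = 0.2053/0.4266 = 0.4814, so I = 10.9 × 0.4814 = 5.247 µA.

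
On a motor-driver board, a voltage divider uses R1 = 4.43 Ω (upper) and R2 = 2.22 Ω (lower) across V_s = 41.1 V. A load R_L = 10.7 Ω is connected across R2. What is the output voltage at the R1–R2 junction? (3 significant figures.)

First combine the lower leg with the load: R2 ‖ R_L = 1.839 Ω.
Then V_out = V_s · R2'/(R1 + R2') = 41.1 × 1.839/6.269 = 12.05 V.
(Unloaded it would be 13.7 V; the load pulls it down.)

V_out ≈ 12.1 V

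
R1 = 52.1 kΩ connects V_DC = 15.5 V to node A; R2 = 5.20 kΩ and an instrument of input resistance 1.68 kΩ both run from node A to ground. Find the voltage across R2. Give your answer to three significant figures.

V_out ≈ 0.369 V

First combine the lower leg with the load: R2 ‖ R_L = 1.270 kΩ.
Now apply the divider: V_out = 15.5 × 0.02379 = 0.3688 V.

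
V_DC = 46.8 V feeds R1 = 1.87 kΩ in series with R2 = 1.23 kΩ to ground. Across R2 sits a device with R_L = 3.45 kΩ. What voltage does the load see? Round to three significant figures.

The load sits in parallel with R2, giving an effective lower resistance R2' = R2·R_L/(R2+R_L) = 0.9067 kΩ.
Voltage divider with the loaded lower leg: V_out = 46.8 × 0.9067/(1.87 + 0.9067) = 46.8 × 0.3265 = 15.28 V.

V_out ≈ 15.3 V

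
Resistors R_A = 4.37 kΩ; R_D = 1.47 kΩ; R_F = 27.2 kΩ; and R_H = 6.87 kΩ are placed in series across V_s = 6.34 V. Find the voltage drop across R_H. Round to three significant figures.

Total series resistance ΣR = 4.37 + 1.47 + 27.2 + 6.87 = 39.91 kΩ.
V = V_s · R/ΣR = 6.34 × 0.1721 = 1.091 V.

V ≈ 1.09 V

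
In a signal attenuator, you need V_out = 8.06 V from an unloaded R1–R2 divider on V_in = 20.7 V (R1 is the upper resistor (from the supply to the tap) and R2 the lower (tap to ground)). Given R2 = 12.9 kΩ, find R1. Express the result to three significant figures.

The divider ratio is R2/(R1+R2) = 8.06/20.7 = 0.3894.
Rearranging, R1 = R2·(1−k)/k = 12.9 × 1.568 = 20.23 kΩ.

R1 ≈ 20.2 kΩ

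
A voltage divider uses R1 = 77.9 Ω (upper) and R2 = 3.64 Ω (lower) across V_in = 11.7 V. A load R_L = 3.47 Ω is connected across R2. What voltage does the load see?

V_out ≈ 0.261 V

R2 ‖ R_L = (3.64 × 3.47)/(3.64 + 3.47) = 1.776 Ω.
Now apply the divider: V_out = 11.7 × 0.02230 = 0.2609 V.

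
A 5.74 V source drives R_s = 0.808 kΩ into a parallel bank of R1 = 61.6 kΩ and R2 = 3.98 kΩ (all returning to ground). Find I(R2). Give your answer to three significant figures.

Parallel bank: R_p = 1/(1/61.6 + 1/3.98) = 3.738 kΩ.
V_A = 5.74 × 3.738/4.546 = 4.720 V.
Branch current I = V_A/R2 = 4.720/3.98 = 1.186 mA.
(Check via current divider: I_total = 1.263 mA; share G_k/ΣG = 0.9393 → same result.)

I ≈ 1.19 mA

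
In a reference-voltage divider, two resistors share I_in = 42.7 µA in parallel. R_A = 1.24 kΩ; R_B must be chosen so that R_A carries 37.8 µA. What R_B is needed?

Two-branch current divider: I_A = I_in · R_B/(R_A + R_B).
With f = 0.8852, R_B = R_A · f/(1−f) = 1.24 × 7.714 = 9.566 kΩ.

R_B ≈ 9.57 kΩ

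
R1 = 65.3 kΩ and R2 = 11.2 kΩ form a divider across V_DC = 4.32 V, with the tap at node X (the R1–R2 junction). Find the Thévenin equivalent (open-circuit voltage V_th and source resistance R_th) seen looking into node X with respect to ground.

V_th ≈ 0.632 V, R_th ≈ 9.56 kΩ

With X open, the divider is unloaded: V_th = 4.32 × 11.2/76.50 = 0.6325 V.
Looking into X with the source shorted: R_th = R1·R2/(R1+R2) = 65.30 × 11.2/76.50 = 9.560 kΩ.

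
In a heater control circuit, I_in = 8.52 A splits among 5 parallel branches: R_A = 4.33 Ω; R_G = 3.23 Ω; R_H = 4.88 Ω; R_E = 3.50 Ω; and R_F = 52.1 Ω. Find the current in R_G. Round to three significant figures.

Total conductance ΣG = 1/4.33 + 1/3.23 + 1/4.88 + 1/3.50 + 1/52.1 = 1.050 (units of 1/Ω).
R_G takes the fraction G_k/ΣG = 0.3096/1.050 = 0.2948, so I = 8.52 × 0.2948 = 2.511 A.

I ≈ 2.51 A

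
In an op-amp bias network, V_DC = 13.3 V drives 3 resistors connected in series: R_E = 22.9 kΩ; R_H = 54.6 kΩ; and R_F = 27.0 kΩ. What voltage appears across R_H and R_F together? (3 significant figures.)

ΣR = 22.9 + 54.6 + 27.0 = 104.5 kΩ.
R_{R_H..R_F} = 54.6 + 27.0 = 81.60 kΩ.
By the voltage-divider rule, V = 13.3 × 81.60/104.5 = 10.39 V.

V ≈ 10.4 V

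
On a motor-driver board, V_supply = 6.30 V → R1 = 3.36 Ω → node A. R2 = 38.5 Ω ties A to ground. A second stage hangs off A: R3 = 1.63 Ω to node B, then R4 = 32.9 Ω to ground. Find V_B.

V_B ≈ 5.07 V

The second stage (R3 + R4 = 34.53 Ω) loads node A in parallel with R2.
R2 ‖ (R3+R4) = 18.20 Ω.
V_A = 6.30 × 18.20/(3.36 + 18.20) = 5.318 V.
V_B = V_A × 0.9528 = 5.067 V.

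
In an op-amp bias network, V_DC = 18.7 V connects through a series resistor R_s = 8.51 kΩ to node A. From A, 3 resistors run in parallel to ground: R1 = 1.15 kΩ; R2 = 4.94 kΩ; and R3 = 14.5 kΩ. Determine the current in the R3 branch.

I ≈ 0.120 mA

Combine the parallel branches: R_p = (1/1.15 + 1/4.94 + 1/14.5)⁻¹ = 0.8765 kΩ.
V_A by voltage divider: V_A = 18.7 × 0.8765/(8.51 + 0.8765) = 1.746 V.
I(R3) = V_A / R3 = 1.746/14.5 = 0.1204 mA.
(Check via current divider: I_total = 1.992 mA; share G_k/ΣG = 0.06045 → same result.)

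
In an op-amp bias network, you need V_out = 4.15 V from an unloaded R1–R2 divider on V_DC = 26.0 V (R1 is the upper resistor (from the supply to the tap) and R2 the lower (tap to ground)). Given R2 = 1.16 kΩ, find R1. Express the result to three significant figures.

R1 ≈ 6.11 kΩ

V_out/V_DC = R2/(R1+R2) = 0.1596.
Rearranging, R1 = R2·(1−k)/k = 1.16 × 5.265 = 6.107 kΩ.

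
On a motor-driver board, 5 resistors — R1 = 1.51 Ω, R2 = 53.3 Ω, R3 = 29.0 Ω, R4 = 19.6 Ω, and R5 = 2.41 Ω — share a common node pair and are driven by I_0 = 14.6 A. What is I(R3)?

I ≈ 0.426 A

ΣG = 1/1.51 + 1/53.3 + 1/29.0 + 1/19.6 + 1/2.41 = 1.181.
By the current-divider rule, I = I_0 · G_k/ΣG = 14.6 × 0.02919 = 0.4261 A.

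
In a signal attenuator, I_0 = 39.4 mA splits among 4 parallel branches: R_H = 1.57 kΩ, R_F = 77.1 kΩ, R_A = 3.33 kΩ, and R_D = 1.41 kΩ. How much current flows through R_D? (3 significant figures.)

I ≈ 16.8 mA

Total conductance ΣG = 1/1.57 + 1/77.1 + 1/3.33 + 1/1.41 = 1.659 (units of 1/kΩ).
Current divider: I(R_D) = I_0 · G_k/ΣG = 39.4 × (0.7092/1.659) = 39.4 × 0.4274 = 16.84 mA.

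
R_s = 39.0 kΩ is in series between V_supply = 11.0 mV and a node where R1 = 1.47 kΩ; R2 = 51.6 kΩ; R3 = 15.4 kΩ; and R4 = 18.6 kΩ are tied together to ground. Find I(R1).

I ≈ 0.227 µA

Parallel bank: R_p = 1/(1/1.47 + 1/51.6 + 1/15.4 + 1/18.6) = 1.222 kΩ.
V_A by voltage divider: V_A = 11.0 × 1.222/(39.0 + 1.222) = 0.3342 mV.
I(R1) = V_A / R1 = 0.3342/1.47 = 0.2273 µA.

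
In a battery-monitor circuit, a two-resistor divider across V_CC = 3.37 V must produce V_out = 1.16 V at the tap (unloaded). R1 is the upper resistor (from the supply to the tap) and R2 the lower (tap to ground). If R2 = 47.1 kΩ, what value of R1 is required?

R1 ≈ 89.7 kΩ

The divider ratio is R2/(R1+R2) = 1.16/3.37 = 0.3442.
So R1 = R2 · (V_CC/V_out − 1) = 47.1 × (3.37/1.16 − 1) = 47.1 × 1.905 = 89.73 kΩ.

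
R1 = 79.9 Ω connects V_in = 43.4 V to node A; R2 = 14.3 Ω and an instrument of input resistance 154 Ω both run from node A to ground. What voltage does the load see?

The load sits in parallel with R2, giving an effective lower resistance R2' = R2·R_L/(R2+R_L) = 13.08 Ω.
Then V_out = V_in · R2'/(R1 + R2') = 43.4 × 13.08/92.98 = 6.107 V.
(Unloaded it would be 6.59 V; the load pulls it down.)

V_out ≈ 6.11 V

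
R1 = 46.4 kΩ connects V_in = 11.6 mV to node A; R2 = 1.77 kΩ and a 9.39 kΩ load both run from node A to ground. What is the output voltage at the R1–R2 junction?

The load sits in parallel with R2, giving an effective lower resistance R2' = R2·R_L/(R2+R_L) = 1.489 kΩ.
Then V_out = V_in · R2'/(R1 + R2') = 11.6 × 1.489/47.89 = 0.3607 mV.

V_out ≈ 0.361 mV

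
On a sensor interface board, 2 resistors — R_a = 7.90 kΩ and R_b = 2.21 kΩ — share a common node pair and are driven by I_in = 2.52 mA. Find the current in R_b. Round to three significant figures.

I ≈ 1.97 mA

For two parallel branches, I_k = I_in · (other R)/(sum of R).
I(R_b) = 2.52 × 7.90/(7.90 + 2.21) = 2.52 × 0.7814 = 1.969 mA.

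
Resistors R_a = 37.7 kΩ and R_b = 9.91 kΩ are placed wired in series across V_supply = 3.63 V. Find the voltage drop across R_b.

Series total: ΣR = 37.7 + 9.91 = 47.61 kΩ.
V = V_supply · R/ΣR = 3.63 × 0.2081 = 0.7556 V.

V ≈ 0.756 V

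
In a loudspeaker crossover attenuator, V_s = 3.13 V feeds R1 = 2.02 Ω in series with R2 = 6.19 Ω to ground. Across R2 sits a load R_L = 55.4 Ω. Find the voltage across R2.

The load sits in parallel with R2, giving an effective lower resistance R2' = R2·R_L/(R2+R_L) = 5.568 Ω.
Then V_out = V_s · R2'/(R1 + R2') = 3.13 × 5.568/7.588 = 2.297 V.

V_out ≈ 2.30 V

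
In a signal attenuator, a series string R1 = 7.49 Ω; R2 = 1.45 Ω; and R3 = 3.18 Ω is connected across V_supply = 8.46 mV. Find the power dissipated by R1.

P ≈ 3.65 µW

Series current I = V_supply/ΣR = 8.46/12.12 = 0.6980 mA.
P = I²R = 0.4872 × 7.49 = 3.649 µW.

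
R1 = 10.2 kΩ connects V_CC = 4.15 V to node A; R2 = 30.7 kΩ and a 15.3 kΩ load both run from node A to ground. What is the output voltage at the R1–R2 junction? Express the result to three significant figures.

R2 ‖ R_L = (30.7 × 15.3)/(30.7 + 15.3) = 10.21 kΩ.
Now apply the divider: V_out = 4.15 × 0.5003 = 2.076 V.

V_out ≈ 2.08 V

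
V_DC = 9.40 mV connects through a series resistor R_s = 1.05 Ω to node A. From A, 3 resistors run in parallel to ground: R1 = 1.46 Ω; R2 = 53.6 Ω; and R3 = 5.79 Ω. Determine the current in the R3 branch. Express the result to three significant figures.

Equivalent of the parallel group: R_p = 1.141 Ω.
Node voltage V_A = V_DC · R_p/(R_s + R_p) = 9.40 × 0.5208 = 4.896 mV.
Branch current I = V_A/R3 = 4.896/5.79 = 0.8455 mA.

I ≈ 0.846 mA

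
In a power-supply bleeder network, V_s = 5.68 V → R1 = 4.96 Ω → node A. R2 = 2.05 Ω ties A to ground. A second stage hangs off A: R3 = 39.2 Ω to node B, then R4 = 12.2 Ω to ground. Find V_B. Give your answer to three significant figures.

The second stage (R3 + R4 = 51.40 Ω) loads node A in parallel with R2.
R2 ‖ (R3+R4) = 1.971 Ω.
So V_A = 5.68 × 0.2844 = 1.615 V.
V_B = V_A × 0.2374 = 0.3834 V.

V_B ≈ 0.383 V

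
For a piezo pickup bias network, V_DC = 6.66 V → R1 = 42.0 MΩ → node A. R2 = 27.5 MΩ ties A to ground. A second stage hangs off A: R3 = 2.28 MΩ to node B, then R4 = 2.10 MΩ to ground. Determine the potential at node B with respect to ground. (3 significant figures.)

V_B ≈ 0.264 V

Node A sees R2 in parallel with the series input of stage 2, R3 + R4 = 4.380 MΩ.
R2 ‖ (R3+R4) = 3.778 MΩ.
First divider: V_A = V_DC · 3.778/(42.0 + 3.778) = 0.5497 V.
Then the unloaded second divider: V_B = V_A × R4/(R3+R4) = 0.5497 × 0.4795 = 0.2635 V.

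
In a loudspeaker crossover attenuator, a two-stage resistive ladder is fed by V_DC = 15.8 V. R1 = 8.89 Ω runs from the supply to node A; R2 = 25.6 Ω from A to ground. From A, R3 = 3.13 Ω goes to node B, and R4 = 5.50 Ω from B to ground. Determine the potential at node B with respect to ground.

V_B ≈ 4.24 V

Node A sees R2 in parallel with the series input of stage 2, R3 + R4 = 8.630 Ω.
Effective lower resistance at A: R2 ‖ 8.630 = 6.454 Ω.
V_A = 15.8 × 6.454/(8.89 + 6.454) = 6.646 V.
V_B = V_A × 0.6373 = 4.236 V.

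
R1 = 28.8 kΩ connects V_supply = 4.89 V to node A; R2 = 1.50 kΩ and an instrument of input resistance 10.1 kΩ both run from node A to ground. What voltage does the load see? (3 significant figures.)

First combine the lower leg with the load: R2 ‖ R_L = 1.306 kΩ.
Voltage divider with the loaded lower leg: V_out = 4.89 × 1.306/(28.8 + 1.306) = 4.89 × 0.04338 = 0.2121 V.

V_out ≈ 0.212 V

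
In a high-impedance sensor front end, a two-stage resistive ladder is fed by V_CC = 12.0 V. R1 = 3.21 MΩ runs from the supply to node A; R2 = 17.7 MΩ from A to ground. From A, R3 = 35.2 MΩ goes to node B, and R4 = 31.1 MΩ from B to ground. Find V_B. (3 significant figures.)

The second stage (R3 + R4 = 66.30 MΩ) loads node A in parallel with R2.
Effective lower resistance at A: R2 ‖ 66.30 = 13.97 MΩ.
V_A = 12.0 × 13.97/(3.21 + 13.97) = 9.758 V.
V_B = V_A × 0.4691 = 4.577 V.

V_B ≈ 4.58 V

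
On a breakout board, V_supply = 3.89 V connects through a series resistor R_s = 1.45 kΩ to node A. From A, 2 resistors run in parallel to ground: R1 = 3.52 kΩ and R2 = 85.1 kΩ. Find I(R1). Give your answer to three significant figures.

I ≈ 0.773 mA

Equivalent of the parallel group: R_p = 3.380 kΩ.
Node voltage V_A = V_supply · R_p/(R_s + R_p) = 3.89 × 0.6998 = 2.722 V.
Branch current I = V_A/R1 = 2.722/3.52 = 0.7734 mA.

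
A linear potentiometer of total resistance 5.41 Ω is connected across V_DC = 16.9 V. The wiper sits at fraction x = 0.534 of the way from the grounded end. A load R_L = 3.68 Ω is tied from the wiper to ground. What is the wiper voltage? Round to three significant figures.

Split the track: R_lower = x·R_p = 2.889 Ω, R_upper = (1−x)·R_p = 2.521 Ω.
(x·R_p) ‖ R_L = 1.618 Ω.
V_out = 16.9 × 1.618/(2.521 + 1.618) = 6.607 V.
(Unloaded: V_out = x·V_DC = 9.02 V.)

V_out ≈ 6.61 V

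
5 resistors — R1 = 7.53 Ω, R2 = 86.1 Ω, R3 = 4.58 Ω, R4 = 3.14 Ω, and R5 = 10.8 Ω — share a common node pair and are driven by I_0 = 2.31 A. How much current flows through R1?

ΣG = 1/7.53 + 1/86.1 + 1/4.58 + 1/3.14 + 1/10.8 = 0.7738.
R1 takes the fraction G_k/ΣG = 0.1328/0.7738 = 0.1716, so I = 2.31 × 0.1716 = 0.3964 A.

I ≈ 0.396 A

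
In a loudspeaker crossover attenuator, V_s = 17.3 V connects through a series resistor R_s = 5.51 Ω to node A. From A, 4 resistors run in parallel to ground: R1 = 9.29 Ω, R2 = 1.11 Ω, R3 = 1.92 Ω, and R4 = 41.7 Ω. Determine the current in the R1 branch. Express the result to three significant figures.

Equivalent of the parallel group: R_p = 0.6438 Ω.
V_A by voltage divider: V_A = 17.3 × 0.6438/(5.51 + 0.6438) = 1.810 V.
I(R1) = V_A / R1 = 1.810/9.29 = 0.1948 A.

I ≈ 0.195 A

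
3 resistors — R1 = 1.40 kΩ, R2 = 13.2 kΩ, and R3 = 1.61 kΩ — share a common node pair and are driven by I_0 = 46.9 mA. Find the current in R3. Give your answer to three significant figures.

Conductances: ΣG = 1/1.40 + 1/13.2 + 1/1.61 = 1.411 (1/kΩ).
Current divider: I(R3) = I_0 · G_k/ΣG = 46.9 × (0.6211/1.411) = 46.9 × 0.4401 = 20.64 mA.

I ≈ 20.6 mA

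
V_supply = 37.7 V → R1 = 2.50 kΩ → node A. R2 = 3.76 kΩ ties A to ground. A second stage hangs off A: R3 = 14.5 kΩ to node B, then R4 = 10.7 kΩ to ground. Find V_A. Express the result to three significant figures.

The second stage (R3 + R4 = 25.20 kΩ) loads node A in parallel with R2.
Effective lower resistance at A: R2 ‖ 25.20 = 3.272 kΩ.
So V_A = 37.7 × 0.5669 = 21.37 V.

V_A ≈ 21.4 V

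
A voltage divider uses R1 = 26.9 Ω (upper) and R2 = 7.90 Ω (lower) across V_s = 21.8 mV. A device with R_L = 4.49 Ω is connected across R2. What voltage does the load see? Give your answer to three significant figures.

R2 ‖ R_L = (7.90 × 4.49)/(7.90 + 4.49) = 2.863 Ω.
Voltage divider with the loaded lower leg: V_out = 21.8 × 2.863/(26.9 + 2.863) = 21.8 × 0.09619 = 2.097 mV.

V_out ≈ 2.10 mV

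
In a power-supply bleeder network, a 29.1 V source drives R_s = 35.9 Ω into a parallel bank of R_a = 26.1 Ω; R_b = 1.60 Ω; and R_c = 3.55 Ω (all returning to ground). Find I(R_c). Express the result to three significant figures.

I ≈ 0.235 A

Combine the parallel branches: R_p = (1/26.1 + 1/1.60 + 1/3.55)⁻¹ = 1.058 Ω.
Node voltage V_A = V_CC · R_p/(R_s + R_p) = 29.1 × 0.02863 = 0.8332 V.
I(R_c) = V_A / R_c = 0.8332/3.55 = 0.2347 A.
(Check via current divider: I_total = 0.7874 A; share G_k/ΣG = 0.2981 → same result.)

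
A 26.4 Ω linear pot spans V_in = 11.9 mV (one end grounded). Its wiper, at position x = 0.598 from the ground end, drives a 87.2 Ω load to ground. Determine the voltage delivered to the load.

Split the track: R_lower = x·R_p = 15.79 Ω, R_upper = (1−x)·R_p = 10.61 Ω.
(x·R_p) ‖ R_L = 13.37 Ω.
V_out = 11.9 × 13.37/(10.61 + 13.37) = 6.633 mV.
(Unloaded: V_out = x·V_in = 7.12 mV.)

V_out ≈ 6.63 mV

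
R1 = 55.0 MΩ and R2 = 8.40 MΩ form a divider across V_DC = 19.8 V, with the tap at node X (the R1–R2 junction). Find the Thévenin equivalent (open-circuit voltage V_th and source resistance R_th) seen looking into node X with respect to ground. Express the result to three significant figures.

V_th ≈ 2.62 V, R_th ≈ 7.29 MΩ

With X open, the divider is unloaded: V_th = 19.8 × 8.40/63.40 = 2.623 V.
Looking into X with the source shorted: R_th = R1·R2/(R1+R2) = 55.00 × 8.40/63.40 = 7.287 MΩ.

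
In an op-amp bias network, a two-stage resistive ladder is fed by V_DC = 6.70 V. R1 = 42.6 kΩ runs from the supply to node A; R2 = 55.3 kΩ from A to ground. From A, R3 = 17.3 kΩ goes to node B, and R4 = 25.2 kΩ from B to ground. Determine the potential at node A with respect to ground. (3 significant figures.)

V_A ≈ 2.42 V

Looking into the second stage from A: R3 + R4 = 42.50 kΩ appears in parallel with R2.
Effective lower resistance at A: R2 ‖ 42.50 = 24.03 kΩ.
First divider: V_A = V_DC · 24.03/(42.6 + 24.03) = 2.416 V.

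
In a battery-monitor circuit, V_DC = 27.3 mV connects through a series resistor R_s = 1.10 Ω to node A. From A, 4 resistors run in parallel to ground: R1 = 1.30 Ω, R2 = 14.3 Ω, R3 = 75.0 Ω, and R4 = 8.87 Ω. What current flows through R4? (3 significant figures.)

Equivalent of the parallel group: R_p = 1.036 Ω.
V_A by voltage divider: V_A = 27.3 × 1.036/(1.10 + 1.036) = 13.24 mV.
Branch current I = V_A/R4 = 13.24/8.87 = 1.493 mA.
(Equivalently: I_total = 12.78 mA, then current-divider fraction G_k/ΣG = 0.1168.)

I ≈ 1.49 mA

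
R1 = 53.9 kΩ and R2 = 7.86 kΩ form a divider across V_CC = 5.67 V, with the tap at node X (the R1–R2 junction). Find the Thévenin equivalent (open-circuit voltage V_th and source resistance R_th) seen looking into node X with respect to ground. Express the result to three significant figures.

Open-circuit (no load on X): V_th = V_CC · R2/(R1 + R2) = 5.67 × 7.86/(53.90 + 7.86) = 0.7216 V.
Looking into X with the source shorted: R_th = R1·R2/(R1+R2) = 53.90 × 7.86/61.76 = 6.860 kΩ.

V_th ≈ 0.722 V, R_th ≈ 6.86 kΩ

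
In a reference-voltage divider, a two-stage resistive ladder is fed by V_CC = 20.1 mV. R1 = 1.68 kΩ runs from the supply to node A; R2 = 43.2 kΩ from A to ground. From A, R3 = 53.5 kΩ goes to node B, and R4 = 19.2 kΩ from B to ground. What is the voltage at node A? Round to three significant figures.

Node A sees R2 in parallel with the series input of stage 2, R3 + R4 = 72.70 kΩ.
Effective lower resistance at A: R2 ‖ 72.70 = 27.10 kΩ.
V_A = 20.1 × 27.10/(1.68 + 27.10) = 18.93 mV.

V_A ≈ 18.9 mV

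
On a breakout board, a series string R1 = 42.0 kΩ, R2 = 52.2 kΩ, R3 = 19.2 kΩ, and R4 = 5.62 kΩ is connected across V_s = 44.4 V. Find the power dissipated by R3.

P ≈ 2.67 mW

ΣR = 119.0 kΩ → I = 44.4/119.0 = 0.3730 mA.
V(R3) = I·R = 7.162 V; P = V·I = 7.162 × 0.3730 = 2.672 mW.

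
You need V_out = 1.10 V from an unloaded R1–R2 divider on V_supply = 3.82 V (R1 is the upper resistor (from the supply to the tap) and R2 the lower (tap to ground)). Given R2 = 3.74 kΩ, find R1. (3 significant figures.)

R1 ≈ 9.25 kΩ

Required fraction k = V_out/V_supply = 0.2880.
So R1 = R2 · (V_supply/V_out − 1) = 3.74 × (3.82/1.10 − 1) = 3.74 × 2.473 = 9.248 kΩ.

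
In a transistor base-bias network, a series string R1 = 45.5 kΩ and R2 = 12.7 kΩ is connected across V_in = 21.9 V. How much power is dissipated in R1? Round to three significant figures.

P ≈ 6.44 mW

Series current I = V_in/ΣR = 21.9/58.20 = 0.3763 mA.
P = I²R = 0.1416 × 45.5 = 6.442 mW.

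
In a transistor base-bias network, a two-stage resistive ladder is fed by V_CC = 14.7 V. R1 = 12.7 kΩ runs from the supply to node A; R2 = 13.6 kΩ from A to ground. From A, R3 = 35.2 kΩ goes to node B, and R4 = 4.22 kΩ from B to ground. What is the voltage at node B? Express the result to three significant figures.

Node A sees R2 in parallel with the series input of stage 2, R3 + R4 = 39.42 kΩ.
Effective lower resistance at A: R2 ‖ 39.42 = 10.11 kΩ.
So V_A = 14.7 × 0.4433 = 6.516 V.
V_B = V_A × 0.1071 = 0.6975 V.

V_B ≈ 0.698 V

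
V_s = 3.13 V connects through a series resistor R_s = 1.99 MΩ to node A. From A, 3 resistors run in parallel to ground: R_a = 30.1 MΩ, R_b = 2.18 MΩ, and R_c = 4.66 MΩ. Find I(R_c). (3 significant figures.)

Parallel bank: R_p = 1/(1/30.1 + 1/2.18 + 1/4.66) = 1.415 MΩ.
V_A = 3.13 × 1.415/3.405 = 1.301 V.
I(R_c) = V_A / R_c = 1.301/4.66 = 0.2792 µA.
(Equivalently: I_total = 0.9191 µA, then current-divider fraction G_k/ΣG = 0.3037.)

I ≈ 0.279 µA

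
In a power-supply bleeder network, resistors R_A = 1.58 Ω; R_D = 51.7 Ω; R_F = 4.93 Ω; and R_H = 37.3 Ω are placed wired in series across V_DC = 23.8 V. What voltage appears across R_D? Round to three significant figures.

V ≈ 12.9 V

ΣR = 1.58 + 51.7 + 4.93 + 37.3 = 95.51 Ω.
Voltage divider: V = V_DC · (51.70 / 95.51) = 23.8 × 0.5413 = 12.88 V.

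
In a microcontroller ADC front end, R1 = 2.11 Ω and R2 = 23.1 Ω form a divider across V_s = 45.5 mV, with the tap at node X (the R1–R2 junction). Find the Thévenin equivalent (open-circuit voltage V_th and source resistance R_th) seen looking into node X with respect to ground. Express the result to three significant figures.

V_th ≈ 41.7 mV, R_th ≈ 1.93 Ω

With X open, the divider is unloaded: V_th = 45.5 × 23.1/25.21 = 41.69 mV.
Looking into X with the source shorted: R_th = R1·R2/(R1+R2) = 2.110 × 23.1/25.21 = 1.933 Ω.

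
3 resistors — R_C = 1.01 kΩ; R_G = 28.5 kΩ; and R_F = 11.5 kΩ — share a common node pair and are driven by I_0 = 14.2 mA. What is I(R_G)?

I ≈ 0.448 mA

Total conductance ΣG = 1/1.01 + 1/28.5 + 1/11.5 = 1.112 (units of 1/kΩ).
Current divider: I(R_G) = I_0 · G_k/ΣG = 14.2 × (0.03509/1.112) = 14.2 × 0.03155 = 0.4480 mA.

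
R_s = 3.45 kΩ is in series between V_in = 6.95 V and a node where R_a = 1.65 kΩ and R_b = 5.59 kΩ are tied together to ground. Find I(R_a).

Equivalent of the parallel group: R_p = 1.274 kΩ.
Node voltage V_A = V_in · R_p/(R_s + R_p) = 6.95 × 0.2697 = 1.874 V.
I(R_a) = V_A / R_a = 1.874/1.65 = 1.136 mA.
(Check via current divider: I_total = 1.471 mA; share G_k/ΣG = 0.7721 → same result.)

I ≈ 1.14 mA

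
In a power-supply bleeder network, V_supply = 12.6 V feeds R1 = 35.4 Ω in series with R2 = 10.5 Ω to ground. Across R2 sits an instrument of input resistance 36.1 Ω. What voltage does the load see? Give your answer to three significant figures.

V_out ≈ 2.35 V

R2 ‖ R_L = (10.5 × 36.1)/(10.5 + 36.1) = 8.134 Ω.
Then V_out = V_supply · R2'/(R1 + R2') = 12.6 × 8.134/43.53 = 2.354 V.
(Unloaded it would be 2.88 V; the load pulls it down.)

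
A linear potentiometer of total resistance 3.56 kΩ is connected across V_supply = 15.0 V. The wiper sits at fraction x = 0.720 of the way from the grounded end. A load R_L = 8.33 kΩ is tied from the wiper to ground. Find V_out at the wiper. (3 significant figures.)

V_out ≈ 9.94 V

Lower segment x·R_p = 2.563 kΩ; upper segment (1−x)·R_p = 0.9968 kΩ.
(x·R_p) ‖ R_L = 1.960 kΩ.
Then V_out = V_supply · 1.960/(0.9968 + 1.960) = 9.943 V.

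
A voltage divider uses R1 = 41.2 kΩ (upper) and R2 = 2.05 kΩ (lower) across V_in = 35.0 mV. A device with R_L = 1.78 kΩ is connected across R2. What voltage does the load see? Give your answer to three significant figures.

The load sits in parallel with R2, giving an effective lower resistance R2' = R2·R_L/(R2+R_L) = 0.9527 kΩ.
Now apply the divider: V_out = 35.0 × 0.02260 = 0.7911 mV.

V_out ≈ 0.791 mV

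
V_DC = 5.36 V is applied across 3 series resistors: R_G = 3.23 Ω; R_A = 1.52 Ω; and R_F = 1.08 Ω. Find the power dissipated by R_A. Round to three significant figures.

P ≈ 1.28 W

Series current I = V_DC/ΣR = 5.36/5.830 = 0.9194 A.
V(R_A) = I·R = 1.397 V; P = V·I = 1.397 × 0.9194 = 1.285 W.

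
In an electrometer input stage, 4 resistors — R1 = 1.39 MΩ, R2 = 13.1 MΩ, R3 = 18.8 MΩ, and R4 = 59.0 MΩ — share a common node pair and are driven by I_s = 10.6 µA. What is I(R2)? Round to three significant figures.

I ≈ 0.934 µA

ΣG = 1/1.39 + 1/13.1 + 1/18.8 + 1/59.0 = 0.8659.
R2 takes the fraction G_k/ΣG = 0.07634/0.8659 = 0.08816, so I = 10.6 × 0.08816 = 0.9345 µA.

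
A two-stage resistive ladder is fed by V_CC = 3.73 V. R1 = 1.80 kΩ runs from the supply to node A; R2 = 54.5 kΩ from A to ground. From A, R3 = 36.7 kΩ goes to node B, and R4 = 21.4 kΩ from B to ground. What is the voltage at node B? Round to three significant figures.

Looking into the second stage from A: R3 + R4 = 58.10 kΩ appears in parallel with R2.
Effective lower resistance at A: R2 ‖ 58.10 = 28.12 kΩ.
V_A = 3.73 × 28.12/(1.80 + 28.12) = 3.506 V.
Stage 2 is unloaded, so V_B = V_A · R4/(R3+R4) = 3.506 × 21.4/58.10 = 1.291 V.

V_B ≈ 1.29 V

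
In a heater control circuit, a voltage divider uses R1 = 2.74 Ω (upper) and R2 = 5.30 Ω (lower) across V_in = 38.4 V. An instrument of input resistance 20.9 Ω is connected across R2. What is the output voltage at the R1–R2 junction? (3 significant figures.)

First combine the lower leg with the load: R2 ‖ R_L = 4.228 Ω.
Then V_out = V_in · R2'/(R1 + R2') = 38.4 × 4.228/6.968 = 23.30 V.

V_out ≈ 23.3 V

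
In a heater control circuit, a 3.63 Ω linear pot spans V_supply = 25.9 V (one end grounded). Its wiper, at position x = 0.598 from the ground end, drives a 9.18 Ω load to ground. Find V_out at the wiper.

V_out ≈ 14.1 V

Split the track: R_lower = x·R_p = 2.171 Ω, R_upper = (1−x)·R_p = 1.459 Ω.
R_L loads the lower segment: effective lower R = 1.756 Ω.
Loaded-divider output: V_out = 25.9 × 0.5461 = 14.14 V.
(Unloaded: V_out = x·V_supply = 15.5 V.)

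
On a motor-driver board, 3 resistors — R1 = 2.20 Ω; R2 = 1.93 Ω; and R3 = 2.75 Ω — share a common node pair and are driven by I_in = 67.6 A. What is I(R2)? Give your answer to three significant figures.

Total conductance ΣG = 1/2.20 + 1/1.93 + 1/2.75 = 1.336 (units of 1/Ω).
R2 takes the fraction G_k/ΣG = 0.5181/1.336 = 0.3877, so I = 67.6 × 0.3877 = 26.21 A.

I ≈ 26.2 A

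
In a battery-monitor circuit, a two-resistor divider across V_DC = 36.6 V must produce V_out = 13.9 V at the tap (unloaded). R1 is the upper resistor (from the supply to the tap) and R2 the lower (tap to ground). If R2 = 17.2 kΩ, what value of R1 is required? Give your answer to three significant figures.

Required fraction k = V_out/V_DC = 0.3798.
R1 = R2·(1/k − 1) = 17.2 × 1.633 = 28.09 kΩ.

R1 ≈ 28.1 kΩ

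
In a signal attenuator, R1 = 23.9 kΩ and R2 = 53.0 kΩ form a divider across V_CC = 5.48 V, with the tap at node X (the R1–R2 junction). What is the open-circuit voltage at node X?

V_th ≈ 3.78 V

V_th is the unloaded tap voltage: V_CC · R2/(R1+R2) = 5.48 × 0.6892 = 3.777 V.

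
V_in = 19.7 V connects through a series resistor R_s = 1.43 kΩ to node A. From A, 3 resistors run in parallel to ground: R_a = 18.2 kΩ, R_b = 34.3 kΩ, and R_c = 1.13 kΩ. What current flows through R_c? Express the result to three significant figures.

I ≈ 7.31 mA

Parallel bank: R_p = 1/(1/18.2 + 1/34.3 + 1/1.13) = 1.032 kΩ.
V_A = 19.7 × 1.032/2.462 = 8.257 V.
Branch current I = V_A/R_c = 8.257/1.13 = 7.307 mA.
(Equivalently: I_total = 8.002 mA, then current-divider fraction G_k/ΣG = 0.9132.)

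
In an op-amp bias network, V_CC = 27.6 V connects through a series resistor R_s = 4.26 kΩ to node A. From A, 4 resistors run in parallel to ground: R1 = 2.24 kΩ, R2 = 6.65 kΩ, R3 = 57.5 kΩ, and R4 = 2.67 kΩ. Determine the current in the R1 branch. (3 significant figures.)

I ≈ 2.36 mA

Parallel bank: R_p = 1/(1/2.24 + 1/6.65 + 1/57.5 + 1/2.67) = 1.011 kΩ.
Node voltage V_A = V_CC · R_p/(R_s + R_p) = 27.6 × 0.1919 = 5.295 V.
I(R1) = V_A / R1 = 5.295/2.24 = 2.364 mA.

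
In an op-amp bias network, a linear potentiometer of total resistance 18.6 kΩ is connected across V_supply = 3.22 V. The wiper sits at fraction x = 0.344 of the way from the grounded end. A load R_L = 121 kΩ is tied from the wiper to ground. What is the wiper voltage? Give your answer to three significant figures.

Split the track: R_lower = x·R_p = 6.398 kΩ, R_upper = (1−x)·R_p = 12.20 kΩ.
Lower segment in parallel with the load: 6.398 ‖ 121 = 6.077 kΩ.
Loaded-divider output: V_out = 3.22 × 0.3325 = 1.071 V.

V_out ≈ 1.07 V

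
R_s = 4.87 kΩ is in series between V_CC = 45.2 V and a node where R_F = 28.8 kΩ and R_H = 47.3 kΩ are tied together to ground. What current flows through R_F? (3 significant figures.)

Parallel bank: R_p = 1/(1/28.8 + 1/47.3) = 17.90 kΩ.
V_A = 45.2 × 17.90/22.77 = 35.53 V.
I(R_F) = V_A / R_F = 35.53/28.8 = 1.234 mA.

I ≈ 1.23 mA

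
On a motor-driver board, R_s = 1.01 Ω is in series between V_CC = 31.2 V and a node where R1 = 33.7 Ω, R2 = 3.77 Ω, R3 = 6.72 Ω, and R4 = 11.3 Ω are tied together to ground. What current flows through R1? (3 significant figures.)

Equivalent of the parallel group: R_p = 1.879 Ω.
Node voltage V_A = V_CC · R_p/(R_s + R_p) = 31.2 × 0.6504 = 20.29 V.
Branch current I = V_A/R1 = 20.29/33.7 = 0.6021 A.

I ≈ 0.602 A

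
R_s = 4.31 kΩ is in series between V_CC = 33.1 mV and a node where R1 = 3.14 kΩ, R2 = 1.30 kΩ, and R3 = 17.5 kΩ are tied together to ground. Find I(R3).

I ≈ 0.319 µA

Parallel bank: R_p = 1/(1/3.14 + 1/1.30 + 1/17.5) = 0.8735 kΩ.
Node voltage V_A = V_CC · R_p/(R_s + R_p) = 33.1 × 0.1685 = 5.578 mV.
Branch current I = V_A/R3 = 5.578/17.5 = 0.3187 µA.
(Check via current divider: I_total = 6.386 µA; share G_k/ΣG = 0.04991 → same result.)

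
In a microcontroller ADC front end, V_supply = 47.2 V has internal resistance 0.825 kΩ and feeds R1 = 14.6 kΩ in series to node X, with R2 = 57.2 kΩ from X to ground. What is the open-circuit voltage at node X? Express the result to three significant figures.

R1' = 0.825 + 14.6 = 15.42 kΩ (source resistance + R1).
V_th is the unloaded tap voltage: V_supply · R2/(R1'+R2) = 47.2 × 0.7876 = 37.18 V.

V_th ≈ 37.2 V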